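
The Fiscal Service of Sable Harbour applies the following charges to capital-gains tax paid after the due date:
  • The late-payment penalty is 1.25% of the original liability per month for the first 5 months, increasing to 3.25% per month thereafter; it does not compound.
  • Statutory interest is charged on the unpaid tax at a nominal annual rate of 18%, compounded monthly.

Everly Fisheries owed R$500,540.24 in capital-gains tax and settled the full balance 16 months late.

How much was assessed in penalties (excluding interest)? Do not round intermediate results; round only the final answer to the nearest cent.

Penalty, months 1–5: 5 × 1.25% × R$500,540.24 = R$31,283.77…
Penalty, months 6–16: 11 × 3.25% × R$500,540.24 = R$178,943.14…
Total penalty = R$31,283.77… + R$178,943.14… = R$210,226.90

R$210,226.90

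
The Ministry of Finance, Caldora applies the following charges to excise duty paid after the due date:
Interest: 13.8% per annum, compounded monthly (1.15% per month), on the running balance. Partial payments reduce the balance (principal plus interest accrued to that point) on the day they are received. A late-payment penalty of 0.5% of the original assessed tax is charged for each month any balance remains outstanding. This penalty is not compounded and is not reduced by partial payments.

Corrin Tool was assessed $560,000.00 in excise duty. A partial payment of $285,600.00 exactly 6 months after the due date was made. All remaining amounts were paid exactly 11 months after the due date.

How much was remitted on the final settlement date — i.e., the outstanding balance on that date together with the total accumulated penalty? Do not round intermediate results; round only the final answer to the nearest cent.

Balance at month 6: $560,000.0000 × (1 + 0.0115)^6 = $599,768.0814…
After $285,600.00 payment: $599,768.0814… − $285,600.00 = $314,168.0814…
Balance at month 11: $314,168.0814… × (1 + 0.0115)^5 = $332,653.0390…
Penalty: 11 × 0.5% × $560,000.00 = $30,800.00
Final settlement = outstanding balance + penalty = $332,653.0390… + $30,800.00 = $363,453.04

$363,453.04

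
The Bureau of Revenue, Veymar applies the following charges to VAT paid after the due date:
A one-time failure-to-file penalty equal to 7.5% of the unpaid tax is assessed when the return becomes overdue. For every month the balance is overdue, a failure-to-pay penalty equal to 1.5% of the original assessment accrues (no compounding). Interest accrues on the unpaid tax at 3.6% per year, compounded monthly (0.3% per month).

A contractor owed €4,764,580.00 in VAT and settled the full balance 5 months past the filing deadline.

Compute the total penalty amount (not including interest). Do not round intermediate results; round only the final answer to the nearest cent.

€714,687.00

Failure-to-file penalty: 7.5% × €4,764,580.00 = €357,343.50
Failure-to-pay penalty: 5 × 1.5% × €4,764,580.00 = €357,343.50
Total penalty = €357,343.50 + €357,343.50 = €714,687.00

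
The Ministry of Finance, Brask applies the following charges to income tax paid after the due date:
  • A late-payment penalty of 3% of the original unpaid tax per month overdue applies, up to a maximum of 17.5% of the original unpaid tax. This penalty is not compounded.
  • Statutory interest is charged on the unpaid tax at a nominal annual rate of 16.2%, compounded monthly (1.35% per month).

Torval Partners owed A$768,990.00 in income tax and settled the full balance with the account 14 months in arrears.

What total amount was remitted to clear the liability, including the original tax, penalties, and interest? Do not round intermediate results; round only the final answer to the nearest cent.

A$1,062,370.83

Penalty (uncapped): 14 × 3% × A$768,990.00 = A$322,975.80; cap = 17.5% × A$768,990.00 = A$134,573.25 → penalty = A$134,573.25
Interest: A$768,990.00 × ((1 + 0.0135)^14 − 1) = A$768,990.00 × 0.2065145… = A$158,807.5784…
Total = A$768,990.00 + A$134,573.2500 + A$158,807.5784… = A$1,062,370.83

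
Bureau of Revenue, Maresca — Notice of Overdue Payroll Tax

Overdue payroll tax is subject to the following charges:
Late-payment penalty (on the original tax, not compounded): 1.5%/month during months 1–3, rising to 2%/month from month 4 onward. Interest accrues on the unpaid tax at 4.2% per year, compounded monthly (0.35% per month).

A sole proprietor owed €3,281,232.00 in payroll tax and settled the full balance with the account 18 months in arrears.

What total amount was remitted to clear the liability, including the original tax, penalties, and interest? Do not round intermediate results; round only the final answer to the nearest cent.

€4,626,240.82

Penalty, months 1–3: 3 × 1.5% × €3,281,232.00 = €147,655.44
Penalty, months 4–18: 15 × 2% × €3,281,232.00 = €984,369.60
Interest: €3,281,232.00 × ((1 + 0.0035)^18 − 1) = €3,281,232.00 × 0.0649097… = €212,983.7839…
Total = €3,281,232.00 + €1,132,025.0400 + €212,983.7839… = €4,626,240.82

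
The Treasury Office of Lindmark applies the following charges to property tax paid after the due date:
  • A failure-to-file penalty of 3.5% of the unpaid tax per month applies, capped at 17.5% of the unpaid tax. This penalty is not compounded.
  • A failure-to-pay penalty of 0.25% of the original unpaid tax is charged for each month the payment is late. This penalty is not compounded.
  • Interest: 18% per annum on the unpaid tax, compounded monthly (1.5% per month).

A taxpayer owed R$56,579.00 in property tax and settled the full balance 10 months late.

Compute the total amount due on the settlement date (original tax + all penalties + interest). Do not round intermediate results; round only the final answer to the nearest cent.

Failure-to-file: 10 × 3.5% × R$56,579.00 = R$19,802.65, capped at 17.5% × R$56,579.00 = R$9,901.33…
Failure-to-pay penalty: 10 × 0.25% × R$56,579.00 = R$1,414.48…
Interest: R$56,579.00 × ((1 + 0.015)^10 − 1) = R$56,579.00 × 0.1605408… = R$9,083.2393…
Total = R$56,579.00 + R$11,315.8000 + R$9,083.2393… = R$76,978.04

R$76,978.04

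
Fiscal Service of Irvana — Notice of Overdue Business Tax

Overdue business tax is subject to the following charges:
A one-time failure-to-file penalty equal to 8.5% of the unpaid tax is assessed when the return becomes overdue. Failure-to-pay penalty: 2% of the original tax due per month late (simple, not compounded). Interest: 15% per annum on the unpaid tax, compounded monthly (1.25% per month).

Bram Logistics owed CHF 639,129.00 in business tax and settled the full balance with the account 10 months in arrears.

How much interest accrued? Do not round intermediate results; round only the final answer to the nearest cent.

CHF 84,538.12

Interest: CHF 639,129.00 × ((1 + 0.0125)^10 − 1) = CHF 639,129.00 × 0.1322708… = CHF 84,538.1231…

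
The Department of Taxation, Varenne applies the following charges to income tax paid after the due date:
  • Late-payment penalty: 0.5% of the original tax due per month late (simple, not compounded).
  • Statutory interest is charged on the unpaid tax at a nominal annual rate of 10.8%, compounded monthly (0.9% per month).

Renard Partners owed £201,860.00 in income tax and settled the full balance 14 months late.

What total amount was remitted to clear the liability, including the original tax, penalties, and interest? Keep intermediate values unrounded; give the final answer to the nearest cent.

Late-payment penalty = 0.5% × £201,860.00 × 14 mo = £14,130.20
Interest: £201,860.00 × ((1 + 0.009)^14 − 1) = £201,860.00 × 0.1336430… = £26,977.1847…
Total = £201,860.00 + £14,130.2000 + £26,977.1847… = £242,967.38

£242,967.38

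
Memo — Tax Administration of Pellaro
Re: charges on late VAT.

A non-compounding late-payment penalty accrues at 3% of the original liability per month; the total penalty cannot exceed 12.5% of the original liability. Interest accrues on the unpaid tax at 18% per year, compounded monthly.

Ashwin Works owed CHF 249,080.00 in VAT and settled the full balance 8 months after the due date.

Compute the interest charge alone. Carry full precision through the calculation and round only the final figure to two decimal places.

CHF 31,506.77

Interest (18%/yr ÷ 12 = 1.5%/month): CHF 249,080.00 × ((1 + 0.015)^8 − 1) = CHF 31,506.7735…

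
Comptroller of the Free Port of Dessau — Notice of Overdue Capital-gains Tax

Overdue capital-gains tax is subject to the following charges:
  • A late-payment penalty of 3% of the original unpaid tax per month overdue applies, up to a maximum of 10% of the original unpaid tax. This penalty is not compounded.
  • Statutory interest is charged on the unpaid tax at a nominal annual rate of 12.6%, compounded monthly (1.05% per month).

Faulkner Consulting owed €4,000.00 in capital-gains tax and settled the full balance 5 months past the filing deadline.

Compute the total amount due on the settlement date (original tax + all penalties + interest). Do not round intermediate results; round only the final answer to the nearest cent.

Penalty (uncapped): 5 × 3% × €4,000.00 = €600.00; cap = 10% × €4,000.00 = €400.00 → penalty = €400.00
Interest: €4,000.00 × ((1 + 0.0105)^5 − 1) = €4,000.00 × 0.0536141… = €214.4565…
Total = €4,000.00 + €400.0000 + €214.4565… = €4,614.46

€4,614.46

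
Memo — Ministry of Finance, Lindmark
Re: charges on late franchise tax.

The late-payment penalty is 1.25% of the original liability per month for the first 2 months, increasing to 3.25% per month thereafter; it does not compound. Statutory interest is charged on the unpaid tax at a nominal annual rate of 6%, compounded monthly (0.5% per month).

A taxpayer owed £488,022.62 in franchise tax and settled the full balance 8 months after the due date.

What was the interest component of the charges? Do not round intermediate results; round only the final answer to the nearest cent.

£19,865.96

Interest: £488,022.62 × ((1 + 0.005)^8 − 1) = £488,022.62 × 0.0407070… = £19,865.9582…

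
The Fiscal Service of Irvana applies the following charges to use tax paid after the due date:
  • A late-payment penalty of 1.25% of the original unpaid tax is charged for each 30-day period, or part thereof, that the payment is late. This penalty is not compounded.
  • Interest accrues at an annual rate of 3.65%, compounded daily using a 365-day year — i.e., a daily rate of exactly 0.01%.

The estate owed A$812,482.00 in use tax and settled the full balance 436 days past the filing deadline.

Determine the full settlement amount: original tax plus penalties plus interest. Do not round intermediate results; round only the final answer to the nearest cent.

Penalty periods: ⌈436/30⌉ = 15; penalty = 15 × 1.25% × A$812,482.00 = A$152,340.38…
Interest: A$812,482.00 × ((1 + 0.0001)^436 − 1) = A$812,482.00 × 0.04456217… = A$36,205.9598…
Total = A$812,482.00 + A$152,340.3750 + A$36,205.9598… = A$1,001,028.33

A$1,001,028.33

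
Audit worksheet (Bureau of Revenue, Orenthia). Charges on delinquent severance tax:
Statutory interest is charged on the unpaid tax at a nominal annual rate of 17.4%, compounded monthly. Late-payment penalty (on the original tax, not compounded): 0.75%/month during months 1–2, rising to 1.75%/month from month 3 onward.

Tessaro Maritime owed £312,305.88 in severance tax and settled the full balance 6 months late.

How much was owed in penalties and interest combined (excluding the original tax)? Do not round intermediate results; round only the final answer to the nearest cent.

Penalty, months 1–2: 2 × 0.75% × £312,305.88 = £4,684.59…
Penalty, months 3–6: 4 × 1.75% × £312,305.88 = £21,861.41…
Interest (17.4%/yr ÷ 12 = 1.45%/month): £312,305.88 × ((1 + 0.0145)^6 − 1) = £28,174.7966…
Penalties + interest = £26,545.9998 + £28,174.7966… = £54,720.80

£54,720.80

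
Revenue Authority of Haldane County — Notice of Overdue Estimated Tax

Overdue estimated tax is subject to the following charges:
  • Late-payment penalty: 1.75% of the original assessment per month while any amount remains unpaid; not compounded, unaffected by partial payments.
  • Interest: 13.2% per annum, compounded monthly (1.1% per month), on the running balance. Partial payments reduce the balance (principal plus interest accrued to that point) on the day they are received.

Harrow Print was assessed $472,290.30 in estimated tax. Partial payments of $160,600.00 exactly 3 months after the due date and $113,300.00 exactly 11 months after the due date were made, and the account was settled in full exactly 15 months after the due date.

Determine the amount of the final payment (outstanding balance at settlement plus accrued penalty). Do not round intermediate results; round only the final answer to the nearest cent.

Balance at month 3: $472,290.3000 × (1 + 0.011)^3 = $488,047.9499…
After $160,600.00 payment: $488,047.9499… − $160,600.00 = $327,447.9499…
Balance at month 11: $327,447.9499… × (1 + 0.011)^8 = $357,397.5084…
After $113,300.00 payment: $357,397.5084… − $113,300.00 = $244,097.5084…
Balance at month 15: $244,097.5084… × (1 + 0.011)^4 = $255,016.3167…
Penalty: 15 × 1.75% × $472,290.30 = $123,976.20…
Final settlement = outstanding balance + penalty = $255,016.3167… + $123,976.20… = $378,992.52

$378,992.52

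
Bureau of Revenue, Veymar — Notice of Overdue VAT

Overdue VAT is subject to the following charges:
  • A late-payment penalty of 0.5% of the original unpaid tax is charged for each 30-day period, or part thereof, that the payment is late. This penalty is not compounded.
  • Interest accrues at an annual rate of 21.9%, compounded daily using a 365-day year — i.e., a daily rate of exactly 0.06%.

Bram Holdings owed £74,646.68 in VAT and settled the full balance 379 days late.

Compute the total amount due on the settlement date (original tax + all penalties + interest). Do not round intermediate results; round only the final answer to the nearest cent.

£98,552.00

Penalty periods: ⌈379/30⌉ = 13; penalty = 13 × 0.5% × £74,646.68 = £4,852.03…
Interest: £74,646.68 × ((1 + 0.0006)^379 − 1) = £74,646.68 × 0.25524630… = £19,053.2888…
Total = £74,646.68 + £4,852.0342 + £19,053.2888… = £98,552.00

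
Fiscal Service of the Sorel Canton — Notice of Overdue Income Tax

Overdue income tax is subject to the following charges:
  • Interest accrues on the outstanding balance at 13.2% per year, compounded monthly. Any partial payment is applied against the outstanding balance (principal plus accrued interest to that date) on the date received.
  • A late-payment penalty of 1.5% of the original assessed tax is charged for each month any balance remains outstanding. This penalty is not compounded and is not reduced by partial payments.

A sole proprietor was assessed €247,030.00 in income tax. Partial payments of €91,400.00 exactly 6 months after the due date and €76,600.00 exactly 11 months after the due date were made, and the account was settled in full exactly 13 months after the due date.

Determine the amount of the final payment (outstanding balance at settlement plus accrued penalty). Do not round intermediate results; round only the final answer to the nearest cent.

€155,985.46

Monthly rate = 13.2% ÷ 12 = 1.1%
Balance at month 6: €247,030.0000 × (1 + 0.011)^6 = €263,788.9699…
After €91,400.00 payment: €263,788.9699… − €91,400.00 = €172,388.9699…
Balance at month 11: €172,388.9699… × (1 + 0.011)^5 = €182,081.2610…
After €76,600.00 payment: €182,081.2610… − €76,600.00 = €105,481.2610…
Balance at month 13: €105,481.2610… × (1 + 0.011)^2 = €107,814.6120…
Penalty: 13 × 1.5% × €247,030.00 = €48,170.85
Final settlement = outstanding balance + penalty = €107,814.6120… + €48,170.85 = €155,985.46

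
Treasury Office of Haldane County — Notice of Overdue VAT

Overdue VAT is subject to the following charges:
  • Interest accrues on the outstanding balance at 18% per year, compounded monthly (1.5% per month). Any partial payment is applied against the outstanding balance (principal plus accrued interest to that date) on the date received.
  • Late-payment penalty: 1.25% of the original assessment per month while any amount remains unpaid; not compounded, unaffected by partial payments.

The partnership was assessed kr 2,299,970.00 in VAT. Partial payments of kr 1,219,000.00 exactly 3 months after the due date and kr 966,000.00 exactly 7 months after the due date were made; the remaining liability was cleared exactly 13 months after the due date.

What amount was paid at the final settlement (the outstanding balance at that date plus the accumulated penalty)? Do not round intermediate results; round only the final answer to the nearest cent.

kr 693,913.88

Balance at month 3: kr 2,299,970.0000 × (1 + 0.015)^3 = kr 2,405,028.8921…
After kr 1,219,000.00 payment: kr 2,405,028.8921… − kr 1,219,000.00 = kr 1,186,028.8921…
Balance at month 7: kr 1,186,028.8921… × (1 + 0.015)^4 = kr 1,258,807.8361…
After kr 966,000.00 payment: kr 1,258,807.8361… − kr 966,000.00 = kr 292,807.8361…
Balance at month 13: kr 292,807.8361… × (1 + 0.015)^6 = kr 320,168.7560…
Penalty: 13 × 1.25% × kr 2,299,970.00 = kr 373,745.13…
Final settlement = outstanding balance + penalty = kr 320,168.7560… + kr 373,745.13… = kr 693,913.88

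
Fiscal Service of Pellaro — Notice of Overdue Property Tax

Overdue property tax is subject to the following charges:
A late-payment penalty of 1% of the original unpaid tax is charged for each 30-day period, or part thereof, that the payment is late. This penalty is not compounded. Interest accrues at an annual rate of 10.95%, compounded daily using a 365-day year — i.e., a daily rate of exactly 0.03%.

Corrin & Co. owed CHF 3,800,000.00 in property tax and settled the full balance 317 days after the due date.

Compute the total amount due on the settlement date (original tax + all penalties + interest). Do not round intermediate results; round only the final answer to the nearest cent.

CHF 4,597,061.94

Penalty periods: ⌈317/30⌉ = 11; penalty = 11 × 1% × CHF 3,800,000.00 = CHF 418,000.00
Interest: CHF 3,800,000.00 × ((1 + 0.0003)^317 − 1) = CHF 3,800,000.00 × 0.09975314… = CHF 379,061.9379…
Total = CHF 3,800,000.00 + CHF 418,000.0000 + CHF 379,061.9379… = CHF 4,597,061.94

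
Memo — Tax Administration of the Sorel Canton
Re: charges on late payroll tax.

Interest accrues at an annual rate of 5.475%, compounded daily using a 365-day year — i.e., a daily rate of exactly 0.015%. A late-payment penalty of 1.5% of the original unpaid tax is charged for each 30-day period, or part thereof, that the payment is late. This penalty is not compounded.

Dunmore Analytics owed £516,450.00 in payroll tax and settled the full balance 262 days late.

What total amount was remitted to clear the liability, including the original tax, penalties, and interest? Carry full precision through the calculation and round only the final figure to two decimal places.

£606,869.75

Penalty periods: ⌈262/30⌉ = 9; penalty = 9 × 1.5% × £516,450.00 = £69,720.75
Interest: £516,450.00 × ((1 + 0.00015)^262 − 1) = £516,450.00 × 0.04007940… = £20,699.0042…
Total = £516,450.00 + £69,720.7500 + £20,699.0042… = £606,869.75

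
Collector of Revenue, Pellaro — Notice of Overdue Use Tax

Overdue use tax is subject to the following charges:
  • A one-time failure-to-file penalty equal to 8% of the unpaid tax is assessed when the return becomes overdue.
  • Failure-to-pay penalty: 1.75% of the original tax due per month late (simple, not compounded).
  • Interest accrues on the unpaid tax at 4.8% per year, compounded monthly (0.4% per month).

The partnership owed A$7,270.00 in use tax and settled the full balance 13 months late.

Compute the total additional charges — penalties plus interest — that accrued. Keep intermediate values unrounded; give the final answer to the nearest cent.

Failure-to-file penalty: 8% × A$7,270.00 = A$581.60
Failure-to-pay penalty = 1.75% × A$7,270.00 × 13 mo = A$1,653.93…
Interest: A$7,270.00 × ((1 + 0.004)^13 − 1) = A$7,270.00 × 0.0532665… = A$387.2474…
Penalties + interest = A$2,235.5250 + A$387.2474… = A$2,622.77

A$2,622.77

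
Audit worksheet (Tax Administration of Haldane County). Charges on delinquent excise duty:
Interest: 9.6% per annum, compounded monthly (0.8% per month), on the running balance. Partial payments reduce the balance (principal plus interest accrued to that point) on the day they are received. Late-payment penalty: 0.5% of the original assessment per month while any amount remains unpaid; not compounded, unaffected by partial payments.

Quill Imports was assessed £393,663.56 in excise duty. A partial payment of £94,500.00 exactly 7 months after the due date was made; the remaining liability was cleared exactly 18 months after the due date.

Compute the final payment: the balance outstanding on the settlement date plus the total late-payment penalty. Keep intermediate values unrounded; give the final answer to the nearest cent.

£386,648.35

Balance at month 7: £393,663.5600 × (1 + 0.008)^7 = £416,244.9143…
After £94,500.00 payment: £416,244.9143… − £94,500.00 = £321,744.9143…
Balance at month 18: £321,744.9143… × (1 + 0.008)^11 = £351,218.6297…
Penalty: 18 × 0.5% × £393,663.56 = £35,429.72…
Final settlement = outstanding balance + penalty = £351,218.6297… + £35,429.72… = £386,648.35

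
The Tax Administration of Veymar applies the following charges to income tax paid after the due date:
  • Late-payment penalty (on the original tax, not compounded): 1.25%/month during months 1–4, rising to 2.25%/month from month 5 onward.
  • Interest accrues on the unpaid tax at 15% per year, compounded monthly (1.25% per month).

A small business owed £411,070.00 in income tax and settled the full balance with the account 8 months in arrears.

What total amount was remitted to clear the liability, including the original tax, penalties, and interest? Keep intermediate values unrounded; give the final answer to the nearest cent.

£511,570.90

Penalty, months 1–4: 4 × 1.25% × £411,070.00 = £20,553.50
Penalty, months 5–8: 4 × 2.25% × £411,070.00 = £36,996.30
Interest: £411,070.00 × ((1 + 0.0125)^8 − 1) = £411,070.00 × 0.1044861… = £42,951.1016…
Total = £411,070.00 + £57,549.8000 + £42,951.1016… = £511,570.90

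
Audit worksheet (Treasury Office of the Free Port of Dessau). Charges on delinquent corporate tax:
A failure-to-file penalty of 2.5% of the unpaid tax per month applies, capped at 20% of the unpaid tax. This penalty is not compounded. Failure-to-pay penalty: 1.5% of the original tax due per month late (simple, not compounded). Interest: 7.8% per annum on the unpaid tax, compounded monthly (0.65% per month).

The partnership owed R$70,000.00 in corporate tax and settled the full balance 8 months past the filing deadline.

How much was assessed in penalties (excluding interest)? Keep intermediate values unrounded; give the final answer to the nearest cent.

Failure-to-file: 8 × 2.5% × R$70,000.00 = R$14,000.00, capped at 20% × R$70,000.00 = R$14,000.00
Failure-to-pay penalty = 1.5% × R$70,000.00 × 8 mo = R$8,400.00
Total penalty = R$14,000.00 + R$8,400.00 = R$22,400.00

R$22,400.00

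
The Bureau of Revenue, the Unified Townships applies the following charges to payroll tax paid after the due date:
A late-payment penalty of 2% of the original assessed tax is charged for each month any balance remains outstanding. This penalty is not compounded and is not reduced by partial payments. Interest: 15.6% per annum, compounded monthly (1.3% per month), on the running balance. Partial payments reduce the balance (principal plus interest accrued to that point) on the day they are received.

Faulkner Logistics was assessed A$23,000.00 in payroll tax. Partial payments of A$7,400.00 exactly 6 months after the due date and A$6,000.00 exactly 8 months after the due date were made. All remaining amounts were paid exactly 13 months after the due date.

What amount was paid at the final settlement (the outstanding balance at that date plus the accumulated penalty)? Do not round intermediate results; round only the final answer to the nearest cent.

A$18,684.61

Balance at month 6: A$23,000.0000 × (1 + 0.013)^6 = A$24,853.3255…
After A$7,400.00 payment: A$24,853.3255… − A$7,400.00 = A$17,453.3255…
Balance at month 8: A$17,453.3255… × (1 + 0.013)^2 = A$17,910.0616…
After A$6,000.00 payment: A$17,910.0616… − A$6,000.00 = A$11,910.0616…
Balance at month 13: A$11,910.0616… × (1 + 0.013)^5 = A$12,704.6070…
Penalty: 13 × 2% × A$23,000.00 = A$5,980.00
Final settlement = outstanding balance + penalty = A$12,704.6070… + A$5,980.00 = A$18,684.61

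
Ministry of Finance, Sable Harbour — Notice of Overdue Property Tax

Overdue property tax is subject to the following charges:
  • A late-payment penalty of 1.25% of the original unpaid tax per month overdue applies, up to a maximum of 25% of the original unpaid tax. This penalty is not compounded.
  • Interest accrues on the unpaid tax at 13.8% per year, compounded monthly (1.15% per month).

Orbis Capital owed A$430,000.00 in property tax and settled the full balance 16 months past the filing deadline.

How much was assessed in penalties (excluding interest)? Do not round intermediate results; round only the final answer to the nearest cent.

A$86,000.00

Penalty: 16 × 1.25% × A$430,000.00 = A$86,000.00 (below the 25% cap of A$107,500.00)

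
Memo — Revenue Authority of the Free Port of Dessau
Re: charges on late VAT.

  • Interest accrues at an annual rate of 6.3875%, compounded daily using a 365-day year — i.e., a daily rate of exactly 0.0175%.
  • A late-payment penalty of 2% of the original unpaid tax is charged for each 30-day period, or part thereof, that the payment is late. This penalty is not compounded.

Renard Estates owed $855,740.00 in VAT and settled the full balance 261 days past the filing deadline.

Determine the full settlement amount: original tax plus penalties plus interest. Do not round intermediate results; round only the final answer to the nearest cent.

Penalty periods: ⌈261/30⌉ = 9; penalty = 9 × 2% × $855,740.00 = $154,033.20
Interest: $855,740.00 × ((1 + 0.000175)^261 − 1) = $855,740.00 × 0.04672998… = $39,988.7167…
Total = $855,740.00 + $154,033.2000 + $39,988.7167… = $1,049,761.92

$1,049,761.92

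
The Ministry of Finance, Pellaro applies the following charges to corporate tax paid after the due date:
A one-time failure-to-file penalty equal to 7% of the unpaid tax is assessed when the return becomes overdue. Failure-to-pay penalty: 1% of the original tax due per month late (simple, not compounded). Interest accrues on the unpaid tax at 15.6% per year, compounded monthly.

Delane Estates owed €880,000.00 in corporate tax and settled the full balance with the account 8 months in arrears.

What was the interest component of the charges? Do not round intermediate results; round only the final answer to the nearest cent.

€95,794.21

Interest (15.6%/yr ÷ 12 = 1.3%/month): €880,000.00 × ((1 + 0.013)^8 − 1) = €95,794.2059…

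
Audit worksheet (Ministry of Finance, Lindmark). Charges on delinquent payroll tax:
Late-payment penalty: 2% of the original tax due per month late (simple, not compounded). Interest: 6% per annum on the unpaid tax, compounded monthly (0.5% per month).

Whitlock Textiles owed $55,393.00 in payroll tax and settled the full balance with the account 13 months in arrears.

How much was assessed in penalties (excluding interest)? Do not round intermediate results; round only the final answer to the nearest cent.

Late-payment penalty = 2% × $55,393.00 × 13 mo = $14,402.18

$14,402.18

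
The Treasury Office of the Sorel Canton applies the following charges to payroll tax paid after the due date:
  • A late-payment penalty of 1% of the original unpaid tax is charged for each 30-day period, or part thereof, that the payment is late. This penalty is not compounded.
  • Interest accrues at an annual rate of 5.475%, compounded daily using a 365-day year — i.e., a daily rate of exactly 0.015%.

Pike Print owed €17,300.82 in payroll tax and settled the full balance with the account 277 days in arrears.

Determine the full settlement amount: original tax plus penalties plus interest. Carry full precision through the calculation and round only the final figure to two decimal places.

€19,764.84

Penalty periods: ⌈277/30⌉ = 10; penalty = 10 × 1% × €17,300.82 = €1,730.08…
Interest: €17,300.82 × ((1 + 0.00015)^277 − 1) = €17,300.82 × 0.04242203… = €733.9360…
Total = €17,300.82 + €1,730.0820 + €733.9360… = €19,764.84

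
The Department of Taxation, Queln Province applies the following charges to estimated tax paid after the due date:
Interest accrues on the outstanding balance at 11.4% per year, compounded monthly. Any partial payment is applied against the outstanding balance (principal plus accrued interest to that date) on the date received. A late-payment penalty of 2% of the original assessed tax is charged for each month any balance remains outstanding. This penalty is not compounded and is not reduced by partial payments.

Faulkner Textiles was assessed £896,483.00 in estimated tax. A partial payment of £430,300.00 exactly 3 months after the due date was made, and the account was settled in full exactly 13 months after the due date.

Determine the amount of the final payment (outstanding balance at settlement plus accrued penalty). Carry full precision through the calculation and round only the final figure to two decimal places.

Monthly rate = 11.4% ÷ 12 = 0.95%
Balance at month 3: £896,483.0000 × (1 + 0.0095)^3 = £922,276.2569…
After £430,300.00 payment: £922,276.2569… − £430,300.00 = £491,976.2569…
Balance at month 13: £491,976.2569… × (1 + 0.0095)^10 = £540,763.5080…
Penalty: 13 × 2% × £896,483.00 = £233,085.58
Final settlement = outstanding balance + penalty = £540,763.5080… + £233,085.58 = £773,849.09

£773,849.09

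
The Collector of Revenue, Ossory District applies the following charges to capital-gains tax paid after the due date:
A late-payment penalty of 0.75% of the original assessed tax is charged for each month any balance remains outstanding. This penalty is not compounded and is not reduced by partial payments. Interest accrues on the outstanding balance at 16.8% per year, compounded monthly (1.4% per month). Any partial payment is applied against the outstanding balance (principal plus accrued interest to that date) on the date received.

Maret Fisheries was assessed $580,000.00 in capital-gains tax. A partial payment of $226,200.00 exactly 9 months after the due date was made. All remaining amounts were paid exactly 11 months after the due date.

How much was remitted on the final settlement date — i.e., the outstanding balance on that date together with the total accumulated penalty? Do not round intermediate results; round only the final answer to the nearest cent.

$491,114.56

Balance at month 9: $580,000.0000 × (1 + 0.014)^9 = $657,309.0148…
After $226,200.00 payment: $657,309.0148… − $226,200.00 = $431,109.0148…
Balance at month 11: $431,109.0148… × (1 + 0.014)^2 = $443,264.5646…
Penalty: 11 × 0.75% × $580,000.00 = $47,850.00
Final settlement = outstanding balance + penalty = $443,264.5646… + $47,850.00 = $491,114.56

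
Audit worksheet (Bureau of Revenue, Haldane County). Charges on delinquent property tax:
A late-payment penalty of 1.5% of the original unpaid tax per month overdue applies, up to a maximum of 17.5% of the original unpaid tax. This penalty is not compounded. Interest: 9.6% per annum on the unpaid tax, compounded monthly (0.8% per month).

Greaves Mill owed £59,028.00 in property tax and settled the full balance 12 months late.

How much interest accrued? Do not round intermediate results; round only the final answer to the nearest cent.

Interest: £59,028.00 × ((1 + 0.008)^12 − 1) = £59,028.00 × 0.1003387… = £5,922.7924…

£5,922.79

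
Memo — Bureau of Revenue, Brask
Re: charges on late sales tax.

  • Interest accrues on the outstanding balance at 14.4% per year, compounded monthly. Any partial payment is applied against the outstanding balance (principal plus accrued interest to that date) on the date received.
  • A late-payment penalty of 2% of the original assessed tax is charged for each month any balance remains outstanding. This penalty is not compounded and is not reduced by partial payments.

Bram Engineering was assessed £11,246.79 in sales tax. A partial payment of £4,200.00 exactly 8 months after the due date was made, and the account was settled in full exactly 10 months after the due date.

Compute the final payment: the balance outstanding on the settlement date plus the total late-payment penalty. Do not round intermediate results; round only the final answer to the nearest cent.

£10,619.62

Monthly rate = 14.4% ÷ 12 = 1.2%
Balance at month 8: £11,246.7900 × (1 + 0.012)^8 = £12,372.9337…
After £4,200.00 payment: £12,372.9337… − £4,200.00 = £8,172.9337…
Balance at month 10: £8,172.9337… × (1 + 0.012)^2 = £8,370.2610…
Penalty: 10 × 2% × £11,246.79 = £2,249.36…
Final settlement = outstanding balance + penalty = £8,370.2610… + £2,249.36… = £10,619.62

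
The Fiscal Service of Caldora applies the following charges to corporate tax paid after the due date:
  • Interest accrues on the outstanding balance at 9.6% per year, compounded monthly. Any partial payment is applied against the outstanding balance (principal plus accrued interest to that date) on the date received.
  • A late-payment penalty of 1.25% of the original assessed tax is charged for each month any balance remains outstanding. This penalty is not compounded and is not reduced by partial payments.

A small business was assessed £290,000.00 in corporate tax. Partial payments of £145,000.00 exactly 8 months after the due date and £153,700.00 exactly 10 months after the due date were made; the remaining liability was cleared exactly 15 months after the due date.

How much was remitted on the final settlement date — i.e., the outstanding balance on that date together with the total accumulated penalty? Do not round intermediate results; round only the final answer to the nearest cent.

£67,928.35

Monthly rate = 9.6% ÷ 12 = 0.8%
Balance at month 8: £290,000.0000 × (1 + 0.008)^8 = £309,088.0786…
After £145,000.00 payment: £309,088.0786… − £145,000.00 = £164,088.0786…
Balance at month 10: £164,088.0786… × (1 + 0.008)^2 = £166,723.9895…
After £153,700.00 payment: £166,723.9895… − £153,700.00 = £13,023.9895…
Balance at month 15: £13,023.9895… × (1 + 0.008)^5 = £13,553.3513…
Penalty: 15 × 1.25% × £290,000.00 = £54,375.00
Final settlement = outstanding balance + penalty = £13,553.3513… + £54,375.00 = £67,928.35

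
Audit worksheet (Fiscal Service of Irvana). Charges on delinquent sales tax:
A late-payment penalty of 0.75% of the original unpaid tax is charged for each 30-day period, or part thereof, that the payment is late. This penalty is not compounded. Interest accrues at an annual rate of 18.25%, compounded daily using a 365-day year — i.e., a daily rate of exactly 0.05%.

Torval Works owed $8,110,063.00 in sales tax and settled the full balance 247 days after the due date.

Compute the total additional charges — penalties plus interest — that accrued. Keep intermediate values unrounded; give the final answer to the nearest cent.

$1,613,213.86

Penalty periods: ⌈247/30⌉ = 9; penalty = 9 × 0.75% × $8,110,063.00 = $547,429.25…
Interest: $8,110,063.00 × ((1 + 0.0005)^247 − 1) = $8,110,063.00 × 0.13141508… = $1,065,784.6039…
Penalties + interest = $547,429.2525 + $1,065,784.6039… = $1,613,213.86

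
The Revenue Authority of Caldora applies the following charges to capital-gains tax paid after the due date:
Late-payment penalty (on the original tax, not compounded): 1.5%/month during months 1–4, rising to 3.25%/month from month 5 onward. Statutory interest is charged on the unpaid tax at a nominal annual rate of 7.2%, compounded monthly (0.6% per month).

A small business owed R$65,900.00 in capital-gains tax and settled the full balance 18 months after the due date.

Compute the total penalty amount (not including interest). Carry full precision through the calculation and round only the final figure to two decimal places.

Penalty, months 1–4: 4 × 1.5% × R$65,900.00 = R$3,954.00
Penalty, months 5–18: 14 × 3.25% × R$65,900.00 = R$29,984.50
Total penalty = R$3,954.00 + R$29,984.50 = R$33,938.50

R$33,938.50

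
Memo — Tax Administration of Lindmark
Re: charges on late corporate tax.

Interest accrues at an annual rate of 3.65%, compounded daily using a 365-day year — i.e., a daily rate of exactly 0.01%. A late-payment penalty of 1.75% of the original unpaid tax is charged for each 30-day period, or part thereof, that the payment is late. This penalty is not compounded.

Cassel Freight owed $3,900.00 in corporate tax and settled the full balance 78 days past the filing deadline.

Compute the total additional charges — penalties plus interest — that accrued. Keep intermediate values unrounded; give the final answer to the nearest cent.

Penalty periods: ⌈78/30⌉ = 3; penalty = 3 × 1.75% × $3,900.00 = $204.75
Interest: $3,900.00 × ((1 + 0.0001)^78 − 1) = $3,900.00 × 0.00783011… = $30.5374…
Penalties + interest = $204.7500 + $30.5374… = $235.29

$235.29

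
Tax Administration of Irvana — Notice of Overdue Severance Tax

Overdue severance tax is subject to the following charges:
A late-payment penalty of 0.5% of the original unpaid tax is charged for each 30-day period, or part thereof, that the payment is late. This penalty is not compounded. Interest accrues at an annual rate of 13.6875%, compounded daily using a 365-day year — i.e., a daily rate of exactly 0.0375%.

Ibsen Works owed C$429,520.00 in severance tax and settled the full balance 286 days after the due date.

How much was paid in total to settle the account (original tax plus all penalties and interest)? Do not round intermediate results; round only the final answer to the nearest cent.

C$499,613.43

Penalty periods: ⌈286/30⌉ = 10; penalty = 10 × 0.5% × C$429,520.00 = C$21,476.00
Interest: C$429,520.00 × ((1 + 0.000375)^286 − 1) = C$429,520.00 × 0.11319014… = C$48,617.4301…
Total = C$429,520.00 + C$21,476.0000 + C$48,617.4301… = C$499,613.43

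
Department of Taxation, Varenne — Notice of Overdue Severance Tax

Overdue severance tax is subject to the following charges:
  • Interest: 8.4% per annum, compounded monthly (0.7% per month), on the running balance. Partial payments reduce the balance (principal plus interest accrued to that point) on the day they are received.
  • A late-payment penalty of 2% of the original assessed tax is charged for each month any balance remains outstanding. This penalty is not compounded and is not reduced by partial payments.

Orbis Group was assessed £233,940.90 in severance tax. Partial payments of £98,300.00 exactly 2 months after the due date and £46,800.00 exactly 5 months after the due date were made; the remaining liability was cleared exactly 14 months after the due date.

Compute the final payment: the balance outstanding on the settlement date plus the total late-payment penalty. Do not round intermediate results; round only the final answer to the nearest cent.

£166,728.52

Balance at month 2: £233,940.9000 × (1 + 0.007)^2 = £237,227.5357…
After £98,300.00 payment: £237,227.5357… − £98,300.00 = £138,927.5357…
Balance at month 5: £138,927.5357… × (1 + 0.007)^3 = £141,865.4840…
After £46,800.00 payment: £141,865.4840… − £46,800.00 = £95,065.4840…
Balance at month 14: £95,065.4840… × (1 + 0.007)^9 = £101,225.0729…
Penalty: 14 × 2% × £233,940.90 = £65,503.45…
Final settlement = outstanding balance + penalty = £101,225.0729… + £65,503.45… = £166,728.52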